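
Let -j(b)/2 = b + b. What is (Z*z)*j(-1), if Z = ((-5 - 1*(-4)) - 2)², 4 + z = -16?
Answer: -720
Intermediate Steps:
j(b) = -4*b (j(b) = -2*(b + b) = -4*b)
z = -20 (z = -4 - 16 = -20)
Z = 9 (Z = ((-5 + 4) - 2)² = (-1 - 2)² = (-3)² = 9)
(Z*z)*j(-1) = (9*(-20))*(-4*(-1)) = -180*4 = -720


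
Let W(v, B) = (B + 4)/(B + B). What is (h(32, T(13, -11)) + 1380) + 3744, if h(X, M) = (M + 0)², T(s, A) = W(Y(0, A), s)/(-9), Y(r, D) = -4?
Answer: 280570033/54756 ≈ 5124.0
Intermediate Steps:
W(v, B) = (4 + B)/(2*B) (W(v, B) = (4 + B)/((2*B)) = (4 + B)*(1/(2*B)) = (4 + B)/(2*B))
T(s, A) = -(4 + s)/(18*s) (T(s, A) = ((4 + s)/(2*s))/(-9) = ((4 + s)/(2*s))*(-⅑) = -(4 + s)/(18*s))
h(X, M) = M²
(h(32, T(13, -11)) + 1380) + 3744 = (((1/18)*(-4 - 1*13)/13)² + 1380) + 3744 = (((1/18)*(1/13)*(-4 - 13))² + 1380) + 3744 = (((1/18)*(1/13)*(-17))² + 1380) + 3744 = ((-17/234)² + 1380) + 3744 = (289/54756 + 1380) + 3744 = 75563569/54756 + 3744 = 280570033/54756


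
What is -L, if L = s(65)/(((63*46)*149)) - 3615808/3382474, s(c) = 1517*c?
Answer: 613892138623/730279519074 ≈ 0.84063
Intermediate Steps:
L = -613892138623/730279519074 (L = (1517*65)/(((63*46)*149)) - 3615808/3382474 = 98605/((2898*149)) - 3615808*1/3382474 = 98605/431802 - 1807904/1691237 = -613892138623/730279519074 ≈ -0.84063)
-L = -1*(-613892138623/730279519074) = 613892138623/730279519074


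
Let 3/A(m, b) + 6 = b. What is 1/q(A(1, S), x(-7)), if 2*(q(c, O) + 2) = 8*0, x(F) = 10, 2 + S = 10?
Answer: -½ ≈ -0.50000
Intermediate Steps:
S = 8 (S = -2 + 10 = 8)
A(m, b) = 3/(-6 + b)
q(c, O) = -2 (q(c, O) = -2 + (8*0)/2 = -2 + (½)*0 = -2 + 0 = -2)
1/q(A(1, S), x(-7)) = 1/(-2) = -½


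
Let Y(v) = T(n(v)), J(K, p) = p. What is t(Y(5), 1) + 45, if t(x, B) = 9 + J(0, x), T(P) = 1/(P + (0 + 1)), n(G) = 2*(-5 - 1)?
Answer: 593/11 ≈ 53.909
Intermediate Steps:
n(G) = -12 (n(G) = 2*(-6) = -12)
T(P) = 1/(1 + P) (T(P) = 1/(P + 1) = 1/(1 + P))
Y(v) = -1/11 (Y(v) = 1/(1 - 12) = 1/(-11) = -1/11)
t(x, B) = 9 + x
t(Y(5), 1) + 45 = (9 - 1/11) + 45 = 98/11 + 45 = 593/11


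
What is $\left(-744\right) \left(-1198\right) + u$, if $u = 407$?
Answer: $891719$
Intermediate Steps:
$\left(-744\right) \left(-1198\right) + u = \left(-744\right) \left(-1198\right) + 407 = 891312 + 407 = 891719$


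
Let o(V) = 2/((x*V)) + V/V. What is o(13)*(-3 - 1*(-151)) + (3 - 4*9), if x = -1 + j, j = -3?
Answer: 1421/13 ≈ 109.31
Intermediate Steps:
x = -4 (x = -1 - 3 = -4)
o(V) = 1 - 1/(2*V) (o(V) = 2/((-4*V)) + V/V = 2*(-1/(4*V)) + 1 = -1/(2*V) + 1 = 1 - 1/(2*V))
o(13)*(-3 - 1*(-151)) + (3 - 4*9) = ((-1/2 + 13)/13)*(-3 - 1*(-151)) + (3 - 4*9) = ((1/13)*(25/2))*(-3 + 151) + (3 - 36) = (25/26)*148 - 33 = 1850/13 - 33 = 1421/13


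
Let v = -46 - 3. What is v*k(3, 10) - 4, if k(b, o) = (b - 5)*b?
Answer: 290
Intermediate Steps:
v = -49
k(b, o) = b*(-5 + b) (k(b, o) = (-5 + b)*b = b*(-5 + b))
v*k(3, 10) - 4 = -147*(-5 + 3) - 4 = -147*(-2) - 4 = -49*(-6) - 4 = 294 - 4 = 290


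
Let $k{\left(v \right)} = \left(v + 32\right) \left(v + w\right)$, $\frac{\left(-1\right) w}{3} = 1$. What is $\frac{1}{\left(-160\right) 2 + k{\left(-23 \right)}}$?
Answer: $- \frac{1}{554} \approx -0.0018051$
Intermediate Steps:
$w = -3$ ($w = \left(-3\right) 1 = -3$)
$k{\left(v \right)} = \left(-3 + v\right) \left(32 + v\right)$ ($k{\left(v \right)} = \left(v + 32\right) \left(v - 3\right) = \left(32 + v\right) \left(-3 + v\right) = \left(-3 + v\right) \left(32 + v\right)$)
$\frac{1}{\left(-160\right) 2 + k{\left(-23 \right)}} = \frac{1}{\left(-160\right) 2 + \left(-96 + \left(-23\right)^{2} + 29 \left(-23\right)\right)} = \frac{1}{-320 - 234} = \frac{1}{-554} = - \frac{1}{554}$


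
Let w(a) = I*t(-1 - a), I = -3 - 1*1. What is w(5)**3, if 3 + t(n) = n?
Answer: 46656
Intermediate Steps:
t(n) = -3 + n
I = -4 (I = -3 - 1 = -4)
w(a) = 16 + 4*a (w(a) = -4*(-3 + (-1 - a)) = -4*(-4 - a) = 16 + 4*a)
w(5)**3 = (16 + 4*5)**3 = (16 + 20)**3 = 36**3 = 46656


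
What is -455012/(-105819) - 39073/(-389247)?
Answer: 20138524639/4576636477 ≈ 4.4003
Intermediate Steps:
-455012/(-105819) - 39073/(-389247) = -455012*(-1/105819) - 39073*(-1/389247) = 455012/105819 + 39073/389247 = 20138524639/4576636477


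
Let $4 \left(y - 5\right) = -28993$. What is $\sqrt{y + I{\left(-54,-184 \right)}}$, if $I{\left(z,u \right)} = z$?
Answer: $\frac{17 i \sqrt{101}}{2} \approx 85.424 i$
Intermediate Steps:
$y = - \frac{28973}{4}$ ($y = 5 + \frac{1}{4} \left(-28993\right) = 5 - \frac{28993}{4} = - \frac{28973}{4} \approx -7243.3$)
$\sqrt{y + I{\left(-54,-184 \right)}} = \sqrt{- \frac{28973}{4} - 54} = \sqrt{- \frac{29189}{4}} = \frac{17 i \sqrt{101}}{2}$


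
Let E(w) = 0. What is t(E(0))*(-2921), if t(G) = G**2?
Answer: 0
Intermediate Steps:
t(E(0))*(-2921) = 0**2*(-2921) = 0*(-2921) = 0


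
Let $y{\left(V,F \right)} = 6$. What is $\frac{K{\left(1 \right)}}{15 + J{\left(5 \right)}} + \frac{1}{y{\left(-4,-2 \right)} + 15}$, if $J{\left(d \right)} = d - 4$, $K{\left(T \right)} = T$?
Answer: $\frac{37}{336} \approx 0.11012$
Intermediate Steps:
$J{\left(d \right)} = -4 + d$
$\frac{K{\left(1 \right)}}{15 + J{\left(5 \right)}} + \frac{1}{y{\left(-4,-2 \right)} + 15} = \frac{1}{15 + \left(-4 + 5\right)} 1 + \frac{1}{6 + 15} = \frac{1}{15 + 1} \cdot 1 + \frac{1}{21} = \frac{1}{16} \cdot 1 + \frac{1}{21} = \frac{1}{16} + \frac{1}{21} = \frac{37}{336}$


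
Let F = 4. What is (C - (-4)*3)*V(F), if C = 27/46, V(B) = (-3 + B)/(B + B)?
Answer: 579/368 ≈ 1.5734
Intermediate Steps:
V(B) = (-3 + B)/(2*B) (V(B) = (-3 + B)/((2*B)) = (-3 + B)*(1/(2*B)) = (-3 + B)/(2*B))
C = 27/46 (C = 27*(1/46) = 27/46 ≈ 0.58696)
(C - (-4)*3)*V(F) = (27/46 - (-4)*3)*((½)*(-3 + 4)/4) = (27/46 - 2*(-6))*((½)*(¼)*1) = (27/46 + 12)*(⅛) = (579/46)*(⅛) = 579/368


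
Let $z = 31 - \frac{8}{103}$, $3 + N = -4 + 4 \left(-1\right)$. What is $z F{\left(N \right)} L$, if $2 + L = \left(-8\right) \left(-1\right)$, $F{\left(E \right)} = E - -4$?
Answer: $- \frac{133770}{103} \approx -1298.7$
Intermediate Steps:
$N = -11$ ($N = -3 + \left(-4 + 4 \left(-1\right)\right) = -3 - 8 = -11$)
$F{\left(E \right)} = 4 + E$ ($F{\left(E \right)} = E + 4 = 4 + E$)
$L = 6$ ($L = -2 - -8 = -2 + 8 = 6$)
$z = \frac{3185}{103}$ ($z = 31 - \frac{8}{103} = \frac{3185}{103} \approx 30.922$)
$z F{\left(N \right)} L = \frac{3185 \left(4 - 11\right)}{103} \cdot 6 = \frac{3185}{103} \left(-7\right) 6 = \left(- \frac{22295}{103}\right) 6 = - \frac{133770}{103}$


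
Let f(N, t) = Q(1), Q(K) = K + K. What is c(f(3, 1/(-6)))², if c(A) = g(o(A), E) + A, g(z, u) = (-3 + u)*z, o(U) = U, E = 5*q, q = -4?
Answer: 1936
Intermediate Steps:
E = -20 (E = 5*(-4) = -20)
Q(K) = 2*K
f(N, t) = 2 (f(N, t) = 2*1 = 2)
g(z, u) = z*(-3 + u)
c(A) = -22*A (c(A) = A*(-3 - 20) + A = A*(-23) + A = -23*A + A = -22*A)
c(f(3, 1/(-6)))² = (-22*2)² = (-44)² = 1936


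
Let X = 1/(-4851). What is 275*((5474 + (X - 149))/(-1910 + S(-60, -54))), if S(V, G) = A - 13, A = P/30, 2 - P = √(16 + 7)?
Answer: -372542960228000/489202082187 + 6457893500*√23/489202082187 ≈ -761.47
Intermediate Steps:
P = 2 - √23 (P = 2 - √(16 + 7) = 2 - √23 ≈ -2.7958)
X = -1/4851 ≈ -0.00020614
A = 1/15 - √23/30 (A = (2 - √23)/30 = (2 - √23)*(1/30) = 1/15 - √23/30 ≈ -0.093194)
S(V, G) = -194/15 - √23/30 (S(V, G) = (1/15 - √23/30) - 13 = -194/15 - √23/30)
275*((5474 + (X - 149))/(-1910 + S(-60, -54))) = 275*((5474 + (-1/4851 - 149))/(-1910 + (-194/15 - √23/30))) = 275*((5474 - 722800/4851)/(-28844/15 - √23/30)) = 275*(25831574/(4851*(-28844/15 - √23/30))) = 645789350/(441*(-28844/15 - √23/30))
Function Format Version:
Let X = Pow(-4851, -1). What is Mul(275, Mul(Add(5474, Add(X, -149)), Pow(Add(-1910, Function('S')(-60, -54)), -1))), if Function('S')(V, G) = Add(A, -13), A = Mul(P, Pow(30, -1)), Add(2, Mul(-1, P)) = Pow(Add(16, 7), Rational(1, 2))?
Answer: Add(Rational(-372542960228000, 489202082187), Mul(Rational(6457893500, 489202082187), Pow(23, Rational(1, 2)))) ≈ -761.47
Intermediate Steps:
P = Add(2, Mul(-1, Pow(23, Rational(1, 2)))) (P = Add(2, Mul(-1, Pow(Add(16, 7), Rational(1, 2)))) = Add(2, Mul(-1, Pow(23, Rational(1, 2)))) ≈ -2.7958)
X = Rational(-1, 4851) ≈ -0.00020614
A = Add(Rational(1, 15), Mul(Rational(-1, 30), Pow(23, Rational(1, 2)))) (A = Mul(Add(2, Mul(-1, Pow(23, Rational(1, 2)))), Pow(30, -1)) = Mul(Add(2, Mul(-1, Pow(23, Rational(1, 2)))), Rational(1, 30)) = Add(Rational(1, 15), Mul(Rational(-1, 30), Pow(23, Rational(1, 2)))) ≈ -0.093194)
Function('S')(V, G) = Add(Rational(-194, 15), Mul(Rational(-1, 30), Pow(23, Rational(1, 2)))) (Function('S')(V, G) = Add(Add(Rational(1, 15), Mul(Rational(-1, 30), Pow(23, Rational(1, 2)))), -13) = Add(Rational(-194, 15), Mul(Rational(-1, 30), Pow(23, Rational(1, 2)))))
Mul(275, Mul(Add(5474, Add(X, -149)), Pow(Add(-1910, Function('S')(-60, -54)), -1))) = Mul(275, Mul(Add(5474, Add(Rational(-1, 4851), -149)), Pow(Add(-1910, Add(Rational(-194, 15), Mul(Rational(-1, 30), Pow(23, Rational(1, 2))))), -1))) = Mul(275, Mul(Add(5474, Rational(-722800, 4851)), Pow(Add(Rational(-28844, 15), Mul(Rational(-1, 30), Pow(23, Rational(1, 2)))), -1))) = Mul(275, Mul(Rational(25831574, 4851), Pow(Add(Rational(-28844, 15), Mul(Rational(-1, 30), Pow(23, Rational(1, 2)))), -1))) = Mul(Rational(645789350, 441), Pow(Add(Rational(-28844, 15), Mul(Rational(-1, 30), Pow(23, Rational(1, 2)))), -1))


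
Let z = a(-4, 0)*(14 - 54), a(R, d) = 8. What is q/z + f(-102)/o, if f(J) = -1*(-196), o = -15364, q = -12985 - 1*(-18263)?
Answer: -10144239/614560 ≈ -16.507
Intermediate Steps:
q = 5278 (q = -12985 + 18263 = 5278)
f(J) = 196
z = -320 (z = 8*(14 - 54) = 8*(-40) = -320)
q/z + f(-102)/o = 5278/(-320) + 196/(-15364) = 5278*(-1/320) + 196*(-1/15364) = -2639/160 - 49/3841 = -10144239/614560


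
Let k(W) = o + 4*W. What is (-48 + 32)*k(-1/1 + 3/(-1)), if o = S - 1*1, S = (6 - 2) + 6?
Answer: 112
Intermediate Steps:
S = 10 (S = 4 + 6 = 10)
o = 9 (o = 10 - 1*1 = 10 - 1 = 9)
k(W) = 9 + 4*W
(-48 + 32)*k(-1/1 + 3/(-1)) = (-48 + 32)*(9 + 4*(-1/1 + 3/(-1))) = -16*(9 + 4*(-1*1 + 3*(-1))) = -16*(9 + 4*(-1 - 3)) = -16*(9 + 4*(-4)) = -16*(9 - 16) = -16*(-7) = 112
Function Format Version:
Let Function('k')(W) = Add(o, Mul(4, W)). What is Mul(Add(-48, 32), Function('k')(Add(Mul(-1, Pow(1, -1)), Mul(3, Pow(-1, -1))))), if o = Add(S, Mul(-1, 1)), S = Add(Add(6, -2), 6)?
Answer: 112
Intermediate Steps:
S = 10 (S = Add(4, 6) = 10)
o = 9 (o = Add(10, Mul(-1, 1)) = Add(10, -1) = 9)
Function('k')(W) = Add(9, Mul(4, W))
Mul(Add(-48, 32), Function('k')(Add(Mul(-1, Pow(1, -1)), Mul(3, Pow(-1, -1))))) = Mul(Add(-48, 32), Add(9, Mul(4, Add(Mul(-1, Pow(1, -1)), Mul(3, Pow(-1, -1)))))) = Mul(-16, Add(9, Mul(4, Add(Mul(-1, 1), Mul(3, -1))))) = Mul(-16, Add(9, Mul(4, Add(-1, -3)))) = Mul(-16, Add(9, Mul(4, -4))) = Mul(-16, Add(9, -16)) = Mul(-16, -7) = 112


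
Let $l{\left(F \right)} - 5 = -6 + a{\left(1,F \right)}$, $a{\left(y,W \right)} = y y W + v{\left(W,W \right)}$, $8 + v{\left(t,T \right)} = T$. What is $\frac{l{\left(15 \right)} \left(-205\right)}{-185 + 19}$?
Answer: $\frac{4305}{166} \approx 25.934$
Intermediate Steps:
$v{\left(t,T \right)} = -8 + T$
$a{\left(y,W \right)} = -8 + W + W y^{2}$ ($a{\left(y,W \right)} = y y W + \left(-8 + W\right) = y^{2} W + \left(-8 + W\right) = W y^{2} + \left(-8 + W\right) = -8 + W + W y^{2}$)
$l{\left(F \right)} = -9 + 2 F$ ($l{\left(F \right)} = 5 - \left(14 - F - F 1^{2}\right) = 5 - \left(14 - F - F 1\right) = 5 + \left(-6 + \left(-8 + F + F\right)\right) = 5 + \left(-6 + \left(-8 + 2 F\right)\right) = 5 + \left(-14 + 2 F\right) = -9 + 2 F$)
$\frac{l{\left(15 \right)} \left(-205\right)}{-185 + 19} = \frac{\left(-9 + 2 \cdot 15\right) \left(-205\right)}{-185 + 19} = \frac{\left(-9 + 30\right) \left(-205\right)}{-166} = 21 \left(-205\right) \left(- \frac{1}{166}\right) = \left(-4305\right) \left(- \frac{1}{166}\right) = \frac{4305}{166}$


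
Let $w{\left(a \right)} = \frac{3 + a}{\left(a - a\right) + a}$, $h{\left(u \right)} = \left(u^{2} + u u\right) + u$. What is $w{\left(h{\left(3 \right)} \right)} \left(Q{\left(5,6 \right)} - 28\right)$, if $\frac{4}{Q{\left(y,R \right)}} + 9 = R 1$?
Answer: $- \frac{704}{21} \approx -33.524$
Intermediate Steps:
$Q{\left(y,R \right)} = \frac{4}{-9 + R}$ ($Q{\left(y,R \right)} = \frac{4}{-9 + R 1} = \frac{4}{-9 + R}$)
$h{\left(u \right)} = u + 2 u^{2}$ ($h{\left(u \right)} = \left(u^{2} + u^{2}\right) + u = 2 u^{2} + u = u + 2 u^{2}$)
$w{\left(a \right)} = \frac{3 + a}{a}$ ($w{\left(a \right)} = \frac{3 + a}{0 + a} = \frac{3 + a}{a}$)
$w{\left(h{\left(3 \right)} \right)} \left(Q{\left(5,6 \right)} - 28\right) = \frac{3 + 3 \left(1 + 2 \cdot 3\right)}{3 \left(1 + 2 \cdot 3\right)} \left(\frac{4}{-9 + 6} - 28\right) = \frac{3 + 3 \left(1 + 6\right)}{3 \left(1 + 6\right)} \left(\frac{4}{-3} - 28\right) = \frac{3 + 3 \cdot 7}{3 \cdot 7} \left(4 \left(- \frac{1}{3}\right) - 28\right) = \frac{3 + 21}{21} \left(- \frac{4}{3} - 28\right) = \frac{1}{21} \cdot 24 \left(- \frac{88}{3}\right) = \frac{8}{7} \left(- \frac{88}{3}\right) = - \frac{704}{21}$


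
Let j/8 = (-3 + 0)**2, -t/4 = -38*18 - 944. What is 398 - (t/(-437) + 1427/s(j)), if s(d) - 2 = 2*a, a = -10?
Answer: 3871483/7866 ≈ 492.18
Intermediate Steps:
t = 6512 (t = -4*(-38*18 - 944) = -4*(-684 - 944) = -4*(-1628) = 6512)
j = 72 (j = 8*(-3 + 0)**2 = 8*(-3)**2 = 8*9 = 72)
s(d) = -18 (s(d) = 2 + 2*(-10) = 2 - 20 = -18)
398 - (t/(-437) + 1427/s(j)) = 398 - (6512/(-437) + 1427/(-18)) = 398 - (6512*(-1/437) + 1427*(-1/18)) = 398 - (-6512/437 - 1427/18) = 398 - 1*(-740815/7866) = 398 + 740815/7866 = 3871483/7866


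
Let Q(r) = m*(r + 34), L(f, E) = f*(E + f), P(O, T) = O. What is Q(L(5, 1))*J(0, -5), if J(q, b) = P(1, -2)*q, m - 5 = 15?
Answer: 0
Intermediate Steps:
m = 20 (m = 5 + 15 = 20)
J(q, b) = q (J(q, b) = 1*q = q)
Q(r) = 680 + 20*r (Q(r) = 20*(r + 34) = 20*(34 + r) = 680 + 20*r)
Q(L(5, 1))*J(0, -5) = (680 + 20*(5*(1 + 5)))*0 = (680 + 20*(5*6))*0 = (680 + 20*30)*0 = (680 + 600)*0 = 1280*0 = 0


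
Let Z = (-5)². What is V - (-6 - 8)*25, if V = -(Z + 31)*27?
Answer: -1162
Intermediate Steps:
Z = 25
V = -1512 (V = -(25 + 31)*27 = -56*27 = -1*1512 = -1512)
V - (-6 - 8)*25 = -1512 - (-6 - 8)*25 = -1512 - (-14)*25 = -1512 - 1*(-350) = -1512 + 350 = -1162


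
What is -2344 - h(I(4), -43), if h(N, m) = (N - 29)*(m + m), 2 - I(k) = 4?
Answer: -5010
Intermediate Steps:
I(k) = -2 (I(k) = 2 - 1*4 = 2 - 4 = -2)
h(N, m) = 2*m*(-29 + N) (h(N, m) = (-29 + N)*(2*m) = 2*m*(-29 + N))
-2344 - h(I(4), -43) = -2344 - 2*(-43)*(-29 - 2) = -2344 - 2*(-43)*(-31) = -2344 - 1*2666 = -2344 - 2666 = -5010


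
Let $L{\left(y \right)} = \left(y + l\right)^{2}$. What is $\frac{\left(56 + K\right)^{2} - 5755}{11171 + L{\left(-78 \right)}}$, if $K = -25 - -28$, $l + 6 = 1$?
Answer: $- \frac{379}{3010} \approx -0.12591$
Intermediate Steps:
$l = -5$ ($l = -6 + 1 = -5$)
$L{\left(y \right)} = \left(-5 + y\right)^{2}$ ($L{\left(y \right)} = \left(y - 5\right)^{2} = \left(-5 + y\right)^{2}$)
$K = 3$ ($K = -25 + 28 = 3$)
$\frac{\left(56 + K\right)^{2} - 5755}{11171 + L{\left(-78 \right)}} = \frac{\left(56 + 3\right)^{2} - 5755}{11171 + \left(-5 - 78\right)^{2}} = \frac{59^{2} - 5755}{11171 + \left(-83\right)^{2}} = \frac{3481 - 5755}{11171 + 6889} = - \frac{2274}{18060} = \left(-2274\right) \frac{1}{18060} = - \frac{379}{3010}$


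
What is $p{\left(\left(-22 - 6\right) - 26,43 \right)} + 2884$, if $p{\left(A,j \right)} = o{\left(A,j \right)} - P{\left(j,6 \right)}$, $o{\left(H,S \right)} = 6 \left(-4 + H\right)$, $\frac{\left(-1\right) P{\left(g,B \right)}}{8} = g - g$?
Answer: $2536$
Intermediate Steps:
$P{\left(g,B \right)} = 0$ ($P{\left(g,B \right)} = - 8 \left(g - g\right) = \left(-8\right) 0 = 0$)
$o{\left(H,S \right)} = -24 + 6 H$
$p{\left(A,j \right)} = -24 + 6 A$ ($p{\left(A,j \right)} = \left(-24 + 6 A\right) - 0 = \left(-24 + 6 A\right) + 0 = -24 + 6 A$)
$p{\left(\left(-22 - 6\right) - 26,43 \right)} + 2884 = \left(-24 + 6 \left(\left(-22 - 6\right) - 26\right)\right) + 2884 = \left(-24 + 6 \left(-28 - 26\right)\right) + 2884 = \left(-24 + 6 \left(-54\right)\right) + 2884 = \left(-24 - 324\right) + 2884 = -348 + 2884 = 2536$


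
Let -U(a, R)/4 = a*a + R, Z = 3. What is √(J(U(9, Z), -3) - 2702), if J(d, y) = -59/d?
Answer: I*√19064073/84 ≈ 51.979*I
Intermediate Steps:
U(a, R) = -4*R - 4*a² (U(a, R) = -4*(a*a + R) = -4*(a² + R) = -4*(R + a²) = -4*R - 4*a²)
√(J(U(9, Z), -3) - 2702) = √(-59/(-4*3 - 4*9²) - 2702) = √(-59/(-12 - 4*81) - 2702) = √(-59/(-12 - 324) - 2702) = √(-59/(-336) - 2702) = √(-59*(-1/336) - 2702) = √(59/336 - 2702) = √(-907813/336) = I*√19064073/84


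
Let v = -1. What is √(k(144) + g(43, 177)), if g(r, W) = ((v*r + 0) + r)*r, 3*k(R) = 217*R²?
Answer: 48*√651 ≈ 1224.7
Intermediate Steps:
k(R) = 217*R²/3 (k(R) = (217*R²)/3 = 217*R²/3)
g(r, W) = 0 (g(r, W) = ((-r + 0) + r)*r = (-r + r)*r = 0*r = 0)
√(k(144) + g(43, 177)) = √((217/3)*144² + 0) = √((217/3)*20736 + 0) = √(1499904 + 0) = √1499904 = 48*√651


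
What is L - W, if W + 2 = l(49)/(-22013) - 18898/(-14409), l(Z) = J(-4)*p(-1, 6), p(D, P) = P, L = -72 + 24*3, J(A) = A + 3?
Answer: 218282506/317185317 ≈ 0.68819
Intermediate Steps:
J(A) = 3 + A
L = 0 (L = -72 + 72 = 0)
l(Z) = -6 (l(Z) = (3 - 4)*6 = -1*6 = -6)
W = -218282506/317185317 (W = -2 + (-6/(-22013) - 18898/(-14409)) = -2 + (-6*(-1/22013) - 18898*(-1/14409)) = -2 + (6/22013 + 18898/14409) = -2 + 416088128/317185317 = -218282506/317185317 ≈ -0.68819)
L - W = 0 - 1*(-218282506/317185317) = 0 + 218282506/317185317 = 218282506/317185317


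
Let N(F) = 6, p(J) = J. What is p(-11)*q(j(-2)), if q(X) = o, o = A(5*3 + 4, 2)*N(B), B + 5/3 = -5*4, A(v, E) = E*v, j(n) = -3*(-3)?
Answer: -2508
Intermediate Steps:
j(n) = 9
B = -65/3 (B = -5/3 - 5*4 = -5/3 - 20 = -65/3 ≈ -21.667)
o = 228 (o = (2*(5*3 + 4))*6 = (2*(15 + 4))*6 = (2*19)*6 = 38*6 = 228)
q(X) = 228
p(-11)*q(j(-2)) = -11*228 = -2508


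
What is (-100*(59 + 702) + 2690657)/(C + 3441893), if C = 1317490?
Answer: 871519/1586461 ≈ 0.54935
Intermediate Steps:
(-100*(59 + 702) + 2690657)/(C + 3441893) = (-100*(59 + 702) + 2690657)/(1317490 + 3441893) = (-100*761 + 2690657)/4759383 = (-76100 + 2690657)*(1/4759383) = 2614557*(1/4759383) = 871519/1586461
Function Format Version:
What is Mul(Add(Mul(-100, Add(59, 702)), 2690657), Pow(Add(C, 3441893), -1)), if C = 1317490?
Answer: Rational(871519, 1586461) ≈ 0.54935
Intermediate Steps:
Mul(Add(Mul(-100, Add(59, 702)), 2690657), Pow(Add(C, 3441893), -1)) = Mul(Add(Mul(-100, Add(59, 702)), 2690657), Pow(Add(1317490, 3441893), -1)) = Mul(Add(Mul(-100, 761), 2690657), Pow(4759383, -1)) = Mul(Add(-76100, 2690657), Rational(1, 4759383)) = Mul(2614557, Rational(1, 4759383)) = Rational(871519, 1586461)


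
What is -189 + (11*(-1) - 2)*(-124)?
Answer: 1423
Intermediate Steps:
-189 + (11*(-1) - 2)*(-124) = -189 + (-11 - 2)*(-124) = -189 - 13*(-124) = -189 + 1612 = 1423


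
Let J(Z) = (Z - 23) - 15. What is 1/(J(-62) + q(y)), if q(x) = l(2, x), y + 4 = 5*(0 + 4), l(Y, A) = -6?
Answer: -1/106 ≈ -0.0094340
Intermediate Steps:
y = 16 (y = -4 + 5*(0 + 4) = -4 + 5*4 = -4 + 20 = 16)
J(Z) = -38 + Z (J(Z) = (-23 + Z) - 15 = -38 + Z)
q(x) = -6
1/(J(-62) + q(y)) = 1/((-38 - 62) - 6) = 1/(-100 - 6) = 1/(-106) = -1/106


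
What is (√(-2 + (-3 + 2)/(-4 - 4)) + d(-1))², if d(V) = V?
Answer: (4 - I*√30)²/16 ≈ -0.875 - 2.7386*I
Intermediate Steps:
(√(-2 + (-3 + 2)/(-4 - 4)) + d(-1))² = (√(-2 + (-3 + 2)/(-4 - 4)) - 1)² = (√(-2 - 1/(-8)) - 1)² = (√(-2 - 1*(-⅛)) - 1)² = (√(-2 + ⅛) - 1)² = (√(-15/8) - 1)² = (I*√30/4 - 1)² = (-1 + I*√30/4)²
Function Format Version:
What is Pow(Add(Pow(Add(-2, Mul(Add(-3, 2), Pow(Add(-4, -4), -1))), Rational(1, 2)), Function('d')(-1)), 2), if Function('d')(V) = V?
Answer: Mul(Rational(1, 16), Pow(Add(4, Mul(-1, I, Pow(30, Rational(1, 2)))), 2)) ≈ Add(-0.87500, Mul(-2.7386, I))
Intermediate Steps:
Pow(Add(Pow(Add(-2, Mul(Add(-3, 2), Pow(Add(-4, -4), -1))), Rational(1, 2)), Function('d')(-1)), 2) = Pow(Add(Pow(Add(-2, Mul(Add(-3, 2), Pow(Add(-4, -4), -1))), Rational(1, 2)), -1), 2) = Pow(Add(Pow(Add(-2, Mul(-1, Pow(-8, -1))), Rational(1, 2)), -1), 2) = Pow(Add(Pow(Add(-2, Mul(-1, Rational(-1, 8))), Rational(1, 2)), -1), 2) = Pow(Add(Pow(Add(-2, Rational(1, 8)), Rational(1, 2)), -1), 2) = Pow(Add(Pow(Rational(-15, 8), Rational(1, 2)), -1), 2) = Pow(Add(Mul(Rational(1, 4), I, Pow(30, Rational(1, 2))), -1), 2) = Pow(Add(-1, Mul(Rational(1, 4), I, Pow(30, Rational(1, 2)))), 2)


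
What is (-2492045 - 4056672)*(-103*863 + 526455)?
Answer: -2865495902822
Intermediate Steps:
(-2492045 - 4056672)*(-103*863 + 526455) = -6548717*(-88889 + 526455) = -6548717*437566 = -2865495902822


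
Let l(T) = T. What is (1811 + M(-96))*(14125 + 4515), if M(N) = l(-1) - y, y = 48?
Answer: 32843680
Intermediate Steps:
M(N) = -49 (M(N) = -1 - 1*48 = -1 - 48 = -49)
(1811 + M(-96))*(14125 + 4515) = (1811 - 49)*(14125 + 4515) = 1762*18640 = 32843680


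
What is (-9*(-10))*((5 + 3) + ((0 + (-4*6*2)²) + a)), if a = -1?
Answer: 207990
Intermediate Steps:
(-9*(-10))*((5 + 3) + ((0 + (-4*6*2)²) + a)) = (-9*(-10))*((5 + 3) + ((0 + (-4*6*2)²) - 1)) = 90*(8 + ((0 + (-24*2)²) - 1)) = 90*(8 + ((0 + (-48)²) - 1)) = 90*(8 + ((0 + 2304) - 1)) = 90*(8 + (2304 - 1)) = 90*(8 + 2303) = 90*2311 = 207990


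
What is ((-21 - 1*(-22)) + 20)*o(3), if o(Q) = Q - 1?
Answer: 42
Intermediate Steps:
o(Q) = -1 + Q
((-21 - 1*(-22)) + 20)*o(3) = ((-21 - 1*(-22)) + 20)*(-1 + 3) = ((-21 + 22) + 20)*2 = (1 + 20)*2 = 21*2 = 42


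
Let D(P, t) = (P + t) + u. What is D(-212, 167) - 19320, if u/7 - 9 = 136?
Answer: -18350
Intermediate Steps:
u = 1015 (u = 63 + 7*136 = 63 + 952 = 1015)
D(P, t) = 1015 + P + t (D(P, t) = (P + t) + 1015 = 1015 + P + t)
D(-212, 167) - 19320 = (1015 - 212 + 167) - 19320 = 970 - 19320 = -18350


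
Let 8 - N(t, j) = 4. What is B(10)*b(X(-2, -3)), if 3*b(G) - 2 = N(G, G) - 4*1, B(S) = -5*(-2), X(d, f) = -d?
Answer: 20/3 ≈ 6.6667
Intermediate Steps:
N(t, j) = 4 (N(t, j) = 8 - 1*4 = 8 - 4 = 4)
B(S) = 10
b(G) = ⅔ (b(G) = ⅔ + (4 - 4*1)/3 = ⅔ + (4 - 4)/3 = ⅔ + (⅓)*0 = ⅔ + 0 = ⅔)
B(10)*b(X(-2, -3)) = 10*(⅔) = 20/3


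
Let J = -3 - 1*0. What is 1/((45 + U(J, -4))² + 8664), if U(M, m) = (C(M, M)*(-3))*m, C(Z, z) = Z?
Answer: 1/8745 ≈ 0.00011435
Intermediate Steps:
J = -3 (J = -3 + 0 = -3)
U(M, m) = -3*M*m (U(M, m) = (M*(-3))*m = (-3*M)*m = -3*M*m)
1/((45 + U(J, -4))² + 8664) = 1/((45 - 3*(-3)*(-4))² + 8664) = 1/((45 - 36)² + 8664) = 1/(9² + 8664) = 1/(81 + 8664) = 1/8745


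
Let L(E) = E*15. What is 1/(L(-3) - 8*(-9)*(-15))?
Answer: -1/1125 ≈ -0.00088889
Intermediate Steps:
L(E) = 15*E
1/(L(-3) - 8*(-9)*(-15)) = 1/(15*(-3) - 8*(-9)*(-15)) = 1/(-45 + 72*(-15)) = 1/(-45 - 1080) = 1/(-1125) = -1/1125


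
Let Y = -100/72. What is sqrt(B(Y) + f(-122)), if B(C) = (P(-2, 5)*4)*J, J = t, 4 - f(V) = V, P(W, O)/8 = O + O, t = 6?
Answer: sqrt(2046) ≈ 45.233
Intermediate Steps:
P(W, O) = 16*O (P(W, O) = 8*(O + O) = 8*(2*O) = 16*O)
f(V) = 4 - V
J = 6
Y = -25/18 (Y = -100*1/72 = -25/18 ≈ -1.3889)
B(C) = 1920 (B(C) = ((16*5)*4)*6 = (80*4)*6 = 320*6 = 1920)
sqrt(B(Y) + f(-122)) = sqrt(1920 + (4 - 1*(-122))) = sqrt(1920 + (4 + 122)) = sqrt(1920 + 126) = sqrt(2046)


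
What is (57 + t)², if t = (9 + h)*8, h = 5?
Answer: 28561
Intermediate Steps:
t = 112 (t = (9 + 5)*8 = 14*8 = 112)
(57 + t)² = (57 + 112)² = 169² = 28561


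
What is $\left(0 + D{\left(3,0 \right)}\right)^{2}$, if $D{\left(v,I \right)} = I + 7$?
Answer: $49$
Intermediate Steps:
$D{\left(v,I \right)} = 7 + I$
$\left(0 + D{\left(3,0 \right)}\right)^{2} = \left(0 + \left(7 + 0\right)\right)^{2} = \left(0 + 7\right)^{2} = 7^{2} = 49$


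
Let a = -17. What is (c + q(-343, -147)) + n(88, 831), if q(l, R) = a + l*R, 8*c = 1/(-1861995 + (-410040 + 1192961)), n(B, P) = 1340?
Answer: 446684840447/8632592 ≈ 51744.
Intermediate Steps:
c = -1/8632592 (c = 1/(8*(-1861995 + (-410040 + 1192961))) = 1/(8*(-1861995 + 782921)) = (⅛)/(-1079074) = (⅛)*(-1/1079074) = -1/8632592 ≈ -1.1584e-7)
q(l, R) = -17 + R*l (q(l, R) = -17 + l*R = -17 + R*l)
(c + q(-343, -147)) + n(88, 831) = (-1/8632592 + (-17 - 147*(-343))) + 1340 = (-1/8632592 + (-17 + 50421)) + 1340 = (-1/8632592 + 50404) + 1340 = 435117167167/8632592 + 1340 = 446684840447/8632592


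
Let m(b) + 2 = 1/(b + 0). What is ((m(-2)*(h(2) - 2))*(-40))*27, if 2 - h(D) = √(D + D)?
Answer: -5400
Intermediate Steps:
m(b) = -2 + 1/b (m(b) = -2 + 1/(b + 0) = -2 + 1/b)
h(D) = 2 - √2*√D (h(D) = 2 - √(D + D) = 2 - √(2*D) = 2 - √2*√D)
((m(-2)*(h(2) - 2))*(-40))*27 = (((-2 + 1/(-2))*((2 - √2*√2) - 2))*(-40))*27 = (((-2 - ½)*((2 - 2) - 2))*(-40))*27 = (-5*(0 - 2)/2*(-40))*27 = (-5/2*(-2)*(-40))*27 = (5*(-40))*27 = -200*27 = -5400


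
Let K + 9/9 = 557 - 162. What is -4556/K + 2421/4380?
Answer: -3166901/287620 ≈ -11.011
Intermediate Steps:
K = 394 (K = -1 + (557 - 162) = -1 + 395 = 394)
-4556/K + 2421/4380 = -4556/394 + 2421/4380 = -4556*1/394 + 2421*(1/4380) = -2278/197 + 807/1460 = -3166901/287620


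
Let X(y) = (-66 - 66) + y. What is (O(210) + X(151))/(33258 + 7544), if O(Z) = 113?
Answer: 66/20401 ≈ 0.0032351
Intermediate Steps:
X(y) = -132 + y
(O(210) + X(151))/(33258 + 7544) = (113 + (-132 + 151))/(33258 + 7544) = (113 + 19)/40802 = 132*(1/40802) = 66/20401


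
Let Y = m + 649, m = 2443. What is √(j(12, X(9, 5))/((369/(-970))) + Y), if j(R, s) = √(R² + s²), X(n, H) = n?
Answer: √46182318/123 ≈ 55.250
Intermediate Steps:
Y = 3092 (Y = 2443 + 649 = 3092)
√(j(12, X(9, 5))/((369/(-970))) + Y) = √(√(12² + 9²)/((369/(-970))) + 3092) = √(√(144 + 81)/((369*(-1/970))) + 3092) = √(√225/(-369/970) + 3092) = √(15*(-970/369) + 3092) = √(-4850/123 + 3092) = √(375466/123) = √46182318/123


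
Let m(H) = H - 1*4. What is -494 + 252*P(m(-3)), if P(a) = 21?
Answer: 4798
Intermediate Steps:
m(H) = -4 + H (m(H) = H - 4 = -4 + H)
-494 + 252*P(m(-3)) = -494 + 252*21 = -494 + 5292 = 4798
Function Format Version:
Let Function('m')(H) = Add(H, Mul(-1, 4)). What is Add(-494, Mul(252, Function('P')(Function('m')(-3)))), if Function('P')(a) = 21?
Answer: 4798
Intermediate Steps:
Function('m')(H) = Add(-4, H) (Function('m')(H) = Add(H, -4) = Add(-4, H))
Add(-494, Mul(252, Function('P')(Function('m')(-3)))) = Add(-494, Mul(252, 21)) = Add(-494, 5292) = 4798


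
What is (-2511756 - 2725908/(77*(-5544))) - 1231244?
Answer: -133153254841/35574 ≈ -3.7430e+6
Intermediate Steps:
(-2511756 - 2725908/(77*(-5544))) - 1231244 = (-2511756 - 2725908/(-426888)) - 1231244 = (-2511756 - 2725908*(-1/426888)) - 1231244 = (-2511756 + 227159/35574) - 1231244 = -89352980785/35574 - 1231244 = -133153254841/35574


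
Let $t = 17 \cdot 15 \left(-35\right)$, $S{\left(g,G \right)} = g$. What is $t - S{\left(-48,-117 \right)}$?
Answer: $-8877$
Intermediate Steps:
$t = -8925$ ($t = 255 \left(-35\right) = -8925$)
$t - S{\left(-48,-117 \right)} = -8925 - -48 = -8925 + 48 = -8877$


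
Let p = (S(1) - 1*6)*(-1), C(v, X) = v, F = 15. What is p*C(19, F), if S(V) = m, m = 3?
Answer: 57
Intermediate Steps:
S(V) = 3
p = 3 (p = (3 - 1*6)*(-1) = (3 - 6)*(-1) = -3*(-1) = 3)
p*C(19, F) = 3*19 = 57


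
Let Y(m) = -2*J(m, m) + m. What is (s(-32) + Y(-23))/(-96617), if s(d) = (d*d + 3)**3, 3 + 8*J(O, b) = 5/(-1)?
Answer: -1083206662/96617 ≈ -11211.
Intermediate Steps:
J(O, b) = -1 (J(O, b) = -3/8 + (5/(-1))/8 = -3/8 + (5*(-1))/8 = -3/8 + (1/8)*(-5) = -3/8 - 5/8 = -1)
s(d) = (3 + d**2)**3 (s(d) = (d**2 + 3)**3 = (3 + d**2)**3)
Y(m) = 2 + m (Y(m) = -2*(-1) + m = 2 + m)
(s(-32) + Y(-23))/(-96617) = ((3 + (-32)**2)**3 + (2 - 23))/(-96617) = ((3 + 1024)**3 - 21)*(-1/96617) = (1027**3 - 21)*(-1/96617) = (1083206683 - 21)*(-1/96617) = 1083206662*(-1/96617) = -1083206662/96617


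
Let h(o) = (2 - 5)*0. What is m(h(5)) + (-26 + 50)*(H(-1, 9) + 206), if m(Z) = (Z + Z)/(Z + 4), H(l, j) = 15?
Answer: 5304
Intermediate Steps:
h(o) = 0 (h(o) = -3*0 = 0)
m(Z) = 2*Z/(4 + Z) (m(Z) = (2*Z)/(4 + Z) = 2*Z/(4 + Z))
m(h(5)) + (-26 + 50)*(H(-1, 9) + 206) = 2*0/(4 + 0) + (-26 + 50)*(15 + 206) = 2*0/4 + 24*221 = 2*0*(¼) + 5304 = 0 + 5304 = 5304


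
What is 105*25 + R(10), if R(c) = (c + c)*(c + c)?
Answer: 3025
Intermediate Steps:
R(c) = 4*c² (R(c) = (2*c)*(2*c) = 4*c²)
105*25 + R(10) = 105*25 + 4*10² = 2625 + 4*100 = 2625 + 400 = 3025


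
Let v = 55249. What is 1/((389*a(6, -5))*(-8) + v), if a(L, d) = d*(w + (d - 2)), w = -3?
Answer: -1/100351 ≈ -9.9650e-6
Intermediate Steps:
a(L, d) = d*(-5 + d) (a(L, d) = d*(-3 + (d - 2)) = d*(-3 + (-2 + d)) = d*(-5 + d))
1/((389*a(6, -5))*(-8) + v) = 1/((389*(-5*(-5 - 5)))*(-8) + 55249) = 1/((389*(-5*(-10)))*(-8) + 55249) = 1/((389*50)*(-8) + 55249) = 1/(19450*(-8) + 55249) = 1/(-155600 + 55249) = 1/(-100351) = -1/100351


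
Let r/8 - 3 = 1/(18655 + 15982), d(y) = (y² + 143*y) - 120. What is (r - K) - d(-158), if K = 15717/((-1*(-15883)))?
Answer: -1225154725111/550139471 ≈ -2227.0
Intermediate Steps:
d(y) = -120 + y² + 143*y
K = 15717/15883 ≈ 0.98955
r = 831296/34637 (r = 24 + 8/(18655 + 15982) = 24 + 8/34637 = 831296/34637 ≈ 24.000)
(r - K) - d(-158) = (831296/34637 - 1*15717/15883) - (-120 + (-158)² + 143*(-158)) = (831296/34637 - 15717/15883) - (-120 + 24964 - 22594) = 12659084639/550139471 - 1*2250 = 12659084639/550139471 - 2250 = -1225154725111/550139471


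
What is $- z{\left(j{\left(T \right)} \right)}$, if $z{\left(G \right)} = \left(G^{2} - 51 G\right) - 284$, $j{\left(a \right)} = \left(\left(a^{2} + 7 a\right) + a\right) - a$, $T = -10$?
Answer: $914$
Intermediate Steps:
$j{\left(a \right)} = a^{2} + 7 a$ ($j{\left(a \right)} = \left(a^{2} + 8 a\right) - a = a^{2} + 7 a$)
$z{\left(G \right)} = -284 + G^{2} - 51 G$
$- z{\left(j{\left(T \right)} \right)} = - (-284 + \left(- 10 \left(7 - 10\right)\right)^{2} - 51 \left(- 10 \left(7 - 10\right)\right)) = - (-284 + \left(\left(-10\right) \left(-3\right)\right)^{2} - 51 \left(\left(-10\right) \left(-3\right)\right)) = - (-284 + 30^{2} - 1530) = - (-284 + 900 - 1530) = \left(-1\right) \left(-914\right) = 914$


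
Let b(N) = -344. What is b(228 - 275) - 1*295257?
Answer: -295601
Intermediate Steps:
b(228 - 275) - 1*295257 = -344 - 1*295257 = -344 - 295257 = -295601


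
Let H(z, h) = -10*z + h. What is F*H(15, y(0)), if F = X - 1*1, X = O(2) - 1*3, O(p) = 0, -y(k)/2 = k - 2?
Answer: 584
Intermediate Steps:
y(k) = 4 - 2*k (y(k) = -2*(k - 2) = -2*(-2 + k) = 4 - 2*k)
X = -3 (X = 0 - 1*3 = 0 - 3 = -3)
H(z, h) = h - 10*z
F = -4 (F = -3 - 1*1 = -3 - 1 = -4)
F*H(15, y(0)) = -4*((4 - 2*0) - 10*15) = -4*((4 + 0) - 150) = -4*(4 - 150) = -4*(-146) = 584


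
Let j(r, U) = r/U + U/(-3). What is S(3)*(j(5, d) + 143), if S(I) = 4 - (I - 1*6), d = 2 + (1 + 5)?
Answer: 23681/24 ≈ 986.71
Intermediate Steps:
d = 8 (d = 2 + 6 = 8)
j(r, U) = -U/3 + r/U (j(r, U) = r/U + U*(-⅓) = r/U - U/3 = -U/3 + r/U)
S(I) = 10 - I (S(I) = 4 - (I - 6) = 4 - (-6 + I) = 4 + (6 - I) = 10 - I)
S(3)*(j(5, d) + 143) = (10 - 1*3)*((-⅓*8 + 5/8) + 143) = (10 - 3)*((-8/3 + 5*(⅛)) + 143) = 7*((-8/3 + 5/8) + 143) = 7*(-49/24 + 143) = 7*(3383/24) = 23681/24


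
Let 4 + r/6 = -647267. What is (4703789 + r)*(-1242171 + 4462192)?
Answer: 2640942083423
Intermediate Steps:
r = -3883626 (r = -24 + 6*(-647267) = -24 - 3883602 = -3883626)
(4703789 + r)*(-1242171 + 4462192) = (4703789 - 3883626)*(-1242171 + 4462192) = 820163*3220021 = 2640942083423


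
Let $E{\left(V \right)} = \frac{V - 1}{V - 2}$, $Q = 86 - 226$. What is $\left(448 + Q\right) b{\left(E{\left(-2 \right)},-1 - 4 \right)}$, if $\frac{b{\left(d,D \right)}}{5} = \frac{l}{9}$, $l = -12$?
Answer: $- \frac{6160}{3} \approx -2053.3$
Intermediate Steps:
$Q = -140$
$E{\left(V \right)} = \frac{-1 + V}{-2 + V}$
$b{\left(d,D \right)} = - \frac{20}{3}$ ($b{\left(d,D \right)} = 5 \left(- \frac{12}{9}\right) = 5 \left(\left(-12\right) \frac{1}{9}\right) = 5 \left(- \frac{4}{3}\right) = - \frac{20}{3}$)
$\left(448 + Q\right) b{\left(E{\left(-2 \right)},-1 - 4 \right)} = \left(448 - 140\right) \left(- \frac{20}{3}\right) = 308 \left(- \frac{20}{3}\right) = - \frac{6160}{3}$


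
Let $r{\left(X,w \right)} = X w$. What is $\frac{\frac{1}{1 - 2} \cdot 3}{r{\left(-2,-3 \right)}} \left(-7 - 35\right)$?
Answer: $21$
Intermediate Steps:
$\frac{\frac{1}{1 - 2} \cdot 3}{r{\left(-2,-3 \right)}} \left(-7 - 35\right) = \frac{\frac{1}{1 - 2} \cdot 3}{\left(-2\right) \left(-3\right)} \left(-7 - 35\right) = \frac{\frac{1}{-1} \cdot 3}{6} \left(-7 - 35\right) = \left(-1\right) 3 \cdot \frac{1}{6} \left(-42\right) = \left(-3\right) \frac{1}{6} \left(-42\right) = \left(- \frac{1}{2}\right) \left(-42\right) = 21$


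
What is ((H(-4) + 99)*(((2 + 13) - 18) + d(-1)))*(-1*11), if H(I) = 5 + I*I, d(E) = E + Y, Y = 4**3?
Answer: -79200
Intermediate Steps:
Y = 64
d(E) = 64 + E (d(E) = E + 64 = 64 + E)
H(I) = 5 + I**2
((H(-4) + 99)*(((2 + 13) - 18) + d(-1)))*(-1*11) = (((5 + (-4)**2) + 99)*(((2 + 13) - 18) + (64 - 1)))*(-1*11) = (((5 + 16) + 99)*((15 - 18) + 63))*(-11) = ((21 + 99)*(-3 + 63))*(-11) = (120*60)*(-11) = 7200*(-11) = -79200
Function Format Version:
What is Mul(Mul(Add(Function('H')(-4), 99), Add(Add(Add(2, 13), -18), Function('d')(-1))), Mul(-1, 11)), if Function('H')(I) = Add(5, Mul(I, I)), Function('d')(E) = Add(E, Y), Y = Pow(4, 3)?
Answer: -79200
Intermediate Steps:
Y = 64
Function('d')(E) = Add(64, E) (Function('d')(E) = Add(E, 64) = Add(64, E))
Function('H')(I) = Add(5, Pow(I, 2))
Mul(Mul(Add(Function('H')(-4), 99), Add(Add(Add(2, 13), -18), Function('d')(-1))), Mul(-1, 11)) = Mul(Mul(Add(Add(5, Pow(-4, 2)), 99), Add(Add(Add(2, 13), -18), Add(64, -1))), Mul(-1, 11)) = Mul(Mul(Add(Add(5, 16), 99), Add(Add(15, -18), 63)), -11) = Mul(Mul(Add(21, 99), Add(-3, 63)), -11) = Mul(Mul(120, 60), -11) = Mul(7200, -11) = -79200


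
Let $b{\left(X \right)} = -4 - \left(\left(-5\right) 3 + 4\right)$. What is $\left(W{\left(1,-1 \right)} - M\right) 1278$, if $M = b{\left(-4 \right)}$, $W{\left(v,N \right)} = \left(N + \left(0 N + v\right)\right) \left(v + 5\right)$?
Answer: $-8946$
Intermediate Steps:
$W{\left(v,N \right)} = \left(5 + v\right) \left(N + v\right)$ ($W{\left(v,N \right)} = \left(N + \left(0 + v\right)\right) \left(5 + v\right) = \left(N + v\right) \left(5 + v\right) = \left(5 + v\right) \left(N + v\right)$)
$b{\left(X \right)} = 7$ ($b{\left(X \right)} = -4 - \left(-15 + 4\right) = -4 - -11 = -4 + 11 = 7$)
$M = 7$
$\left(W{\left(1,-1 \right)} - M\right) 1278 = \left(\left(1^{2} + 5 \left(-1\right) + 5 \cdot 1 - 1\right) - 7\right) 1278 = \left(\left(1 - 5 + 5 - 1\right) - 7\right) 1278 = \left(0 - 7\right) 1278 = \left(-7\right) 1278 = -8946$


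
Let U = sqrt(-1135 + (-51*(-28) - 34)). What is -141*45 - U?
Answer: -6345 - sqrt(259) ≈ -6361.1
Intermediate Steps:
U = sqrt(259) (U = sqrt(-1135 + (1428 - 34)) = sqrt(-1135 + 1394) = sqrt(259) ≈ 16.093)
-141*45 - U = -141*45 - sqrt(259) = -6345 - sqrt(259)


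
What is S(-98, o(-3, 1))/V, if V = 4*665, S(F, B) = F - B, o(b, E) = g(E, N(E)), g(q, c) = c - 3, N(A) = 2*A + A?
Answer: -7/190 ≈ -0.036842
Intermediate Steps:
N(A) = 3*A
g(q, c) = -3 + c
o(b, E) = -3 + 3*E
V = 2660
S(-98, o(-3, 1))/V = (-98 - (-3 + 3*1))/2660 = (-98 - (-3 + 3))*(1/2660) = (-98 - 1*0)*(1/2660) = (-98 + 0)*(1/2660) = -98*1/2660 = -7/190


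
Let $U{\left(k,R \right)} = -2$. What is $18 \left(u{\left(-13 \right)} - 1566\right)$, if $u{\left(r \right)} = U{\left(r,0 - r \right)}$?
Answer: $-28224$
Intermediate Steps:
$u{\left(r \right)} = -2$
$18 \left(u{\left(-13 \right)} - 1566\right) = 18 \left(-2 - 1566\right) = 18 \left(-1568\right) = -28224$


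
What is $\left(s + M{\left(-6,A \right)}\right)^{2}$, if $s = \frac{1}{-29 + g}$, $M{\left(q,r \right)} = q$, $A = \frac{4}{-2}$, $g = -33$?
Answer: $\frac{139129}{3844} \approx 36.194$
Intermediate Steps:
$A = -2$ ($A = 4 \left(- \frac{1}{2}\right) = -2$)
$s = - \frac{1}{62}$ ($s = \frac{1}{-29 - 33} = \frac{1}{-62} = - \frac{1}{62} \approx -0.016129$)
$\left(s + M{\left(-6,A \right)}\right)^{2} = \left(- \frac{1}{62} - 6\right)^{2} = \left(- \frac{373}{62}\right)^{2} = \frac{139129}{3844}$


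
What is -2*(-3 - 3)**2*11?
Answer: -792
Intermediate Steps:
-2*(-3 - 3)**2*11 = -2*(-6)**2*11 = -2*36*11 = -72*11 = -792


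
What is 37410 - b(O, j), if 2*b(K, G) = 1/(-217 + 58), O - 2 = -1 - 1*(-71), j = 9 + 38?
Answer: 11896381/318 ≈ 37410.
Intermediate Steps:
j = 47
O = 72 (O = 2 + (-1 - 1*(-71)) = 2 + (-1 + 71) = 2 + 70 = 72)
b(K, G) = -1/318 (b(K, G) = 1/(2*(-217 + 58)) = (½)/(-159) = (½)*(-1/159) = -1/318)
37410 - b(O, j) = 37410 - 1*(-1/318) = 37410 + 1/318 = 11896381/318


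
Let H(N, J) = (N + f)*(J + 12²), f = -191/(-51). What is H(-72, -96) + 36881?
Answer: 571281/17 ≈ 33605.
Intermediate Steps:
f = 191/51 (f = -191*(-1/51) = 191/51 ≈ 3.7451)
H(N, J) = (144 + J)*(191/51 + N) (H(N, J) = (N + 191/51)*(J + 12²) = (191/51 + N)*(J + 144) = (191/51 + N)*(144 + J) = (144 + J)*(191/51 + N))
H(-72, -96) + 36881 = (9168/17 + 144*(-72) + (191/51)*(-96) - 96*(-72)) + 36881 = (9168/17 - 10368 - 6112/17 + 6912) + 36881 = -55696/17 + 36881 = 571281/17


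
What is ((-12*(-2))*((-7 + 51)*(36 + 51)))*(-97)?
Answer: -8911584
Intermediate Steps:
((-12*(-2))*((-7 + 51)*(36 + 51)))*(-97) = (24*(44*87))*(-97) = (24*3828)*(-97) = 91872*(-97) = -8911584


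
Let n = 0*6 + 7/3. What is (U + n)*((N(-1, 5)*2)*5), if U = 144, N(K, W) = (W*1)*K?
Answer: -21950/3 ≈ -7316.7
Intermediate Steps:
N(K, W) = K*W (N(K, W) = W*K = K*W)
n = 7/3 (n = 0 + 7*(⅓) = 0 + 7/3 = 7/3 ≈ 2.3333)
(U + n)*((N(-1, 5)*2)*5) = (144 + 7/3)*((-1*5*2)*5) = 439*(-5*2*5)/3 = 439*(-10*5)/3 = (439/3)*(-50) = -21950/3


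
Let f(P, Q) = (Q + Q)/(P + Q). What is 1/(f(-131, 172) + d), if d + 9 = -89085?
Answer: -41/3652510 ≈ -1.1225e-5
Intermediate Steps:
f(P, Q) = 2*Q/(P + Q) (f(P, Q) = (2*Q)/(P + Q) = 2*Q/(P + Q))
d = -89094 (d = -9 - 89085 = -89094)
1/(f(-131, 172) + d) = 1/(2*172/(-131 + 172) - 89094) = 1/(2*172/41 - 89094) = 1/(2*172*(1/41) - 89094) = 1/(344/41 - 89094) = 1/(-3652510/41) = -41/3652510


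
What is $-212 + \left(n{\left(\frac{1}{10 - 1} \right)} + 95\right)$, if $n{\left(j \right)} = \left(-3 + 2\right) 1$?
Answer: $-118$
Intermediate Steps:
$n{\left(j \right)} = -1$ ($n{\left(j \right)} = \left(-1\right) 1 = -1$)
$-212 + \left(n{\left(\frac{1}{10 - 1} \right)} + 95\right) = -212 + \left(-1 + 95\right) = -212 + 94 = -118$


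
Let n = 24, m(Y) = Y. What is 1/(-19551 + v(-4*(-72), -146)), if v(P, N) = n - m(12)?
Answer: -1/19539 ≈ -5.1180e-5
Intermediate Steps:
v(P, N) = 12 (v(P, N) = 24 - 1*12 = 24 - 12 = 12)
1/(-19551 + v(-4*(-72), -146)) = 1/(-19551 + 12) = 1/(-19539) = -1/19539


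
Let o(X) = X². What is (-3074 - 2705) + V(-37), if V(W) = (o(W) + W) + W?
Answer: -4484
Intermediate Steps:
V(W) = W² + 2*W (V(W) = (W² + W) + W = (W + W²) + W = W² + 2*W)
(-3074 - 2705) + V(-37) = (-3074 - 2705) - 37*(2 - 37) = -5779 - 37*(-35) = -5779 + 1295 = -4484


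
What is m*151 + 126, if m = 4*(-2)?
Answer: -1082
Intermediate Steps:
m = -8
m*151 + 126 = -8*151 + 126 = -1208 + 126 = -1082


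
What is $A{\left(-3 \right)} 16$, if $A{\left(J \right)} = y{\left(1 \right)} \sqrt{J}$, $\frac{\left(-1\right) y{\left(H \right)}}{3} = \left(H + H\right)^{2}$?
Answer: $- 192 i \sqrt{3} \approx - 332.55 i$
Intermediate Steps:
$y{\left(H \right)} = - 12 H^{2}$ ($y{\left(H \right)} = - 3 \left(H + H\right)^{2} = - 3 \left(2 H\right)^{2} = - 3 \cdot 4 H^{2} = - 12 H^{2}$)
$A{\left(J \right)} = - 12 \sqrt{J}$ ($A{\left(J \right)} = - 12 \cdot 1^{2} \sqrt{J} = \left(-12\right) 1 \sqrt{J} = - 12 \sqrt{J}$)
$A{\left(-3 \right)} 16 = - 12 \sqrt{-3} \cdot 16 = - 12 i \sqrt{3} \cdot 16 = - 192 i \sqrt{3}$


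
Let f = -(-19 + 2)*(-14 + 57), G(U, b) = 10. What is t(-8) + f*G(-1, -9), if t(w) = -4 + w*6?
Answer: 7258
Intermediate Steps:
f = 731 (f = -(-17)*43 = -1*(-731) = 731)
t(w) = -4 + 6*w
t(-8) + f*G(-1, -9) = (-4 + 6*(-8)) + 731*10 = (-4 - 48) + 7310 = -52 + 7310 = 7258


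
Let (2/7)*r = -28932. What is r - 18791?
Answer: -120053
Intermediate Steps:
r = -101262 (r = (7/2)*(-28932) = -101262)
r - 18791 = -101262 - 18791 = -120053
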